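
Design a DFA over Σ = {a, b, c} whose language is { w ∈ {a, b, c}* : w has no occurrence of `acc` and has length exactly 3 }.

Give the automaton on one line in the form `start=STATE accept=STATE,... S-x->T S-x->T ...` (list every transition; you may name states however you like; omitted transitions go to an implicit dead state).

start=s0 accept=s6,s7,s8 s0-a->s1 s0-b->s2 s0-c->s2 s1-a->s3 s1-b->s4 s1-c->s5 s2-a->s3 s2-b->s4 s2-c->s4 s3-a->s6 s3-b->s7 s3-c->s8 s4-a->s6 s4-b->s7 s4-c->s7 s5-a->s6 s5-b->s7 s5-c->s9 s6-a->s10 s6-b->s11 s6-c->s12 s7-a->s10 s7-b->s11 s7-c->s11 s8-a->s10 s8-b->s11 s8-c->s13 s9-a->s13 s9-b->s13 s9-c->s13 s10-a->s10 s10-b->s11 s10-c->s12 s11-a->s10 s11-b->s11 s11-c->s11 s12-a->s10 s12-b->s11 s12-c->s13 s13-a->s13 s13-b->s13 s13-c->s13

Build one automaton per condition and run them in lockstep. The first has 4 states tracking partial matches of the forbidden pattern `acc`; the second has 5 states tracking the input length, saturating at 4. A product state is a pair (one from each), accepting exactly when both do.
          a    b    c  
>  s0     s1   s2   s2 
   s1     s3   s4   s5 
   s2     s3   s4   s4 
   s3     s6   s7   s8 
   s4     s6   s7   s7 
   s5     s6   s7   s9 
 * s6    s10  s11  s12 
 * s7    s10  s11  s11 
 * s8    s10  s11  s13 
   s9    s13  s13  s13 
   s10   s10  s11  s12 
   s11   s10  s11  s11 
   s12   s10  s11  s13 
   s13   s13  s13  s13 
(> = start, * = accepting)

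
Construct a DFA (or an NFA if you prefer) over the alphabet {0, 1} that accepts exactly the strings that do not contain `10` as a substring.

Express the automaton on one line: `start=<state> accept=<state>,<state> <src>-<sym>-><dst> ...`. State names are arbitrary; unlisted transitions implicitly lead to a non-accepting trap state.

Track partial matches of the forbidden pattern `10`. State q2 is a dead state reached once `10` has occurred; every other state accepts. q0 means no part of `10` is currently matched.
A 3-state machine:
        0   1  
>* q0   q0  q1 
 * q1   q2  q1 
   q2   q2  q2 
(> = start, * = accepting)

start=q0 accept=q0,q1 q0-0->q0 q0-1->q1 q1-0->q2 q1-1->q1 q2-0->q2 q2-1->q2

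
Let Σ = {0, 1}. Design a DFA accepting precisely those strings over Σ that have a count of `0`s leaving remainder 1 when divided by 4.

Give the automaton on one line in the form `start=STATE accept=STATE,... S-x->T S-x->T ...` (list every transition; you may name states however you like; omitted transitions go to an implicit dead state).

The only thing that matters is how many `0`s have appeared, reduced mod 4. Use one state per residue: q0 for 0, …, q3 for 3. Reading `0` moves to the next residue; anything else stays put. q1 is accepting.
With 4 states:
        0   1  
>  q0   q1  q0 
 * q1   q2  q1 
   q2   q3  q2 
   q3   q0  q3 
(> = start, * = accepting)

start=q0 accept=q1 q0-0->q1 q0-1->q0 q1-0->q2 q1-1->q1 q2-0->q3 q2-1->q2 q3-0->q0 q3-1->q3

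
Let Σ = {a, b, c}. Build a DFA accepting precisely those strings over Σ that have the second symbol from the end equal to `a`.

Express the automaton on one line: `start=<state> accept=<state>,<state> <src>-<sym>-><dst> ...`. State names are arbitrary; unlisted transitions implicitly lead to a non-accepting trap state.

start=S0 accept=S4,S5,S6 S0-a->S1 S0-b->S2 S0-c->S3 S1-a->S4 S1-b->S5 S1-c->S6 S2-a->S7 S2-b->S8 S2-c->S9 S3-a->S10 S3-b->S11 S3-c->S12 S4-a->S4 S4-b->S5 S4-c->S6 S5-a->S7 S5-b->S8 S5-c->S9 S6-a->S10 S6-b->S11 S6-c->S12 S7-a->S4 S7-b->S5 S7-c->S6 S8-a->S7 S8-b->S8 S8-c->S9 S9-a->S10 S9-b->S11 S9-c->S12 S10-a->S4 S10-b->S5 S10-c->S6 S11-a->S7 S11-b->S8 S11-c->S9 S12-a->S10 S12-b->S11 S12-c->S12

Because acceptance depends on a position counted from the end, the machine has to buffer the most recent 2 symbols. Make each state the string of the last up-to-2 symbols read; on input `x` shift the window left and append `x`. Accept when the buffered window has length 2 and begins with `a`.
A 13-state machine:
          a    b    c  
>  S0     S1   S2   S3 
   S1     S4   S5   S6 
   S2     S7   S8   S9 
   S3    S10  S11  S12 
 * S4     S4   S5   S6 
 * S5     S7   S8   S9 
 * S6    S10  S11  S12 
   S7     S4   S5   S6 
   S8     S7   S8   S9 
   S9    S10  S11  S12 
   S10    S4   S5   S6 
   S11    S7   S8   S9 
   S12   S10  S11  S12 
(> = start, * = accepting)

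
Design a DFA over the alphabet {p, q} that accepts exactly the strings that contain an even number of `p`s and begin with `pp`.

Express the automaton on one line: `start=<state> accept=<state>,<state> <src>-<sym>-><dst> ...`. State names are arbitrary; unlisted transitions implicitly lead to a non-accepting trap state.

start=S0 accept=S3 S0-p->S1 S0-q->S2 S1-p->S3 S1-q->S4 S2-p->S4 S2-q->S2 S3-p->S5 S3-q->S3 S4-p->S2 S4-q->S4 S5-p->S3 S5-q->S5

Handle the two conditions separately and then intersect. One (2 states) tracks the count of `p`s modulo 2; the other (4 states) tracks whether the input so far still matches the prefix `pp`. Each combined state is a pair, one component from each; accept when both components accept.
A 6-state machine:
        p   q  
>  S0   S1  S2 
   S1   S3  S4 
   S2   S4  S2 
 * S3   S5  S3 
   S4   S2  S4 
   S5   S3  S5 
(> = start, * = accepting)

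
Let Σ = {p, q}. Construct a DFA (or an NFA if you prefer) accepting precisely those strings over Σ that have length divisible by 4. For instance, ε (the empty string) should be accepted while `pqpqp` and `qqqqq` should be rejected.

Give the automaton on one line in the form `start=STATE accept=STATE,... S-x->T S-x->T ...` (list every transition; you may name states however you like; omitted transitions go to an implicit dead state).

start=S0 accept=S0 S0-p->S1 S0-q->S1 S1-p->S2 S1-q->S2 S2-p->S3 S2-q->S3 S3-p->S0 S3-q->S0

Count input length modulo 4: every symbol advances one step around the cycle S0 → S1 → S2 → S3 → S0. Accept at S0.
With 4 states:
        p   q  
>* S0   S1  S1 
   S1   S2  S2 
   S2   S3  S3 
   S3   S0  S0 
(> = start, * = accepting)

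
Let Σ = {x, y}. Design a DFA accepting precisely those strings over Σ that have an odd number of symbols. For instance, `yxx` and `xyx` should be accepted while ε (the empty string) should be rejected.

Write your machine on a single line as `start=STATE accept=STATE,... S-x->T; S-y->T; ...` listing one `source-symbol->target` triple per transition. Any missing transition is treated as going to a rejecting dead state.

start=S0; accept=S1; S0-x->S1; S0-y->S1; S1-x->S0; S1-y->S0

Only the length mod 2 matters, so use a 2-cycle: from any state, every input symbol moves to the next state, wrapping S1 back to S0. Mark S1 accepting.
A 2-state machine:
        x   y  
>  S0   S1  S1 
 * S1   S0  S0 
(> = start, * = accepting)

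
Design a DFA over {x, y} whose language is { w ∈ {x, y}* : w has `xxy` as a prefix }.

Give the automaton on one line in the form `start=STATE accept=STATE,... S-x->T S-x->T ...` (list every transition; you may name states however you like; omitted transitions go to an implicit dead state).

start=s0 accept=s3 s0-x->s1 s0-y->s4 s1-x->s2 s1-y->s4 s2-x->s4 s2-y->s3 s3-x->s3 s3-y->s3 s4-x->s4 s4-y->s4

Check the first 3 symbols one by one: s0 through s2 record how many have matched `xxy` so far; any wrong symbol goes to the dead state s4. After all 3 match we enter the accepting sink s3.
A 5-state machine:
        x   y  
>  s0   s1  s4 
   s1   s2  s4 
   s2   s4  s3 
 * s3   s3  s3 
   s4   s4  s4 
(> = start, * = accepting)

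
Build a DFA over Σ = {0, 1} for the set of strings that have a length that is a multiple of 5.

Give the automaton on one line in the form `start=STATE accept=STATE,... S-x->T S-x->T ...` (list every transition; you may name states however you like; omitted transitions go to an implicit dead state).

start=s0 accept=s0 s0-0->s1 s0-1->s1 s1-0->s2 s1-1->s2 s2-0->s3 s2-1->s3 s3-0->s4 s3-1->s4 s4-0->s0 s4-1->s0

Only the length mod 5 matters, so use a 5-cycle: from any state, every input symbol moves to the next state, wrapping s4 back to s0. Mark s0 accepting.
A 5-state machine:
        0   1  
>* s0   s1  s1 
   s1   s2  s2 
   s2   s3  s3 
   s3   s4  s4 
   s4   s0  s0 
(> = start, * = accepting)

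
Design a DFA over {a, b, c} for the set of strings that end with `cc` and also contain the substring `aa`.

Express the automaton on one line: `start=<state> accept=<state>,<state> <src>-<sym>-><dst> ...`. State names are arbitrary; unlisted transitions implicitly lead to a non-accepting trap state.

start=S0 accept=S4 S0-a->S1 S0-b->S0 S0-c->S0 S1-a->S2 S1-b->S0 S1-c->S0 S2-a->S2 S2-b->S2 S2-c->S3 S3-a->S2 S3-b->S2 S3-c->S4 S4-a->S2 S4-b->S2 S4-c->S4

Handle the two conditions separately and then intersect. One (3 states) tracks how much of the suffix `cc` has currently been matched; the other (3 states) tracks whether and how much of `aa` has been seen. Each combined state is a pair, one component from each; accept when both components accept. Minimizing collapses redundant product states.
With 5 states:
        a   b   c  
>  S0   S1  S0  S0 
   S1   S2  S0  S0 
   S2   S2  S2  S3 
   S3   S2  S2  S4 
 * S4   S2  S2  S4 
(> = start, * = accepting)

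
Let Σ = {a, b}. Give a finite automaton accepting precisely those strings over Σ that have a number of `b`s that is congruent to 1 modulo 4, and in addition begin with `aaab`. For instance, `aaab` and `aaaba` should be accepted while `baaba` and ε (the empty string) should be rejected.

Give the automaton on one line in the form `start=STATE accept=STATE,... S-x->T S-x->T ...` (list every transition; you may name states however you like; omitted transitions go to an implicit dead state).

Handle the two conditions separately and then intersect. The first has 4 states tracking the count of `b`s modulo 4; the second has 6 states tracking whether the input so far still matches the prefix `aaab`. A product state is a pair (one from each), accepting exactly when both do.
          a    b  
>  s0     s1   s2 
   s1     s3   s2 
   s2     s2   s4 
   s3     s5   s2 
   s4     s4   s6 
   s5     s7   s8 
   s6     s6   s7 
   s7     s7   s2 
 * s8     s8   s9 
   s9     s9  s10 
   s10   s10  s11 
   s11   s11   s8 
(> = start, * = accepting)

start=s0 accept=s8 s0-a->s1 s0-b->s2 s1-a->s3 s1-b->s2 s2-a->s2 s2-b->s4 s3-a->s5 s3-b->s2 s4-a->s4 s4-b->s6 s5-a->s7 s5-b->s8 s6-a->s6 s6-b->s7 s7-a->s7 s7-b->s2 s8-a->s8 s8-b->s9 s9-a->s9 s9-b->s10 s10-a->s10 s10-b->s11 s11-a->s11 s11-b->s8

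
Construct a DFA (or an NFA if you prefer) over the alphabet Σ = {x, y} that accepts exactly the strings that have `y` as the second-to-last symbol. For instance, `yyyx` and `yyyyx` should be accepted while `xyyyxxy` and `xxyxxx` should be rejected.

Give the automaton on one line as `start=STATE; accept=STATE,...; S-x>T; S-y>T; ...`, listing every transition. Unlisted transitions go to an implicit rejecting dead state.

Because acceptance depends on a position counted from the end, the machine has to buffer the most recent 2 symbols. Make each state the string of the last up-to-2 symbols read; on input `x` shift the window left and append `x`. Accept when the buffered window has length 2 and begins with `y`.
A 7-state machine:
        x   y  
>  q0   q1  q2 
   q1   q3  q4 
   q2   q5  q6 
   q3   q3  q4 
   q4   q5  q6 
 * q5   q3  q4 
 * q6   q5  q6 
(> = start, * = accepting)

start=q0; accept=q5,q6; q0-x>q1; q0-y>q2; q1-x>q3; q1-y>q4; q2-x>q5; q2-y>q6; q3-x>q3; q3-y>q4; q4-x>q5; q4-y>q6; q5-x>q3; q5-y>q4; q6-x>q5; q6-y>q6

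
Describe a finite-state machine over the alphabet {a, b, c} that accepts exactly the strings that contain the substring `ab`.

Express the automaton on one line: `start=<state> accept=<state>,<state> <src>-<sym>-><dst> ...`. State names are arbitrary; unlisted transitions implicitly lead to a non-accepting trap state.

start=s0 accept=s2 s0-a->s1 s0-b->s0 s0-c->s0 s1-a->s1 s1-b->s2 s1-c->s0 s2-a->s2 s2-b->s2 s2-c->s2

Track how much of `ab` has been matched so far: state s0 is no progress, s2 is the absorbing accept state reached once `ab` has occurred. Intermediate states record partial matches; on a mismatch, fall back to the longest reusable overlap.
        a   b   c  
>  s0   s1  s0  s0 
   s1   s1  s2  s0 
 * s2   s2  s2  s2 
(> = start, * = accepting)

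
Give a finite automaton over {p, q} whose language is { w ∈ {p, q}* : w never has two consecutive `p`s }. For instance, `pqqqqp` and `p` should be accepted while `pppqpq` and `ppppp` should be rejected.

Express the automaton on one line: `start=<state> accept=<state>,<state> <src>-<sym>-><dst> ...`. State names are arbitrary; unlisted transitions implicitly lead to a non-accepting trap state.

start=S0 accept=S0,S1 S0-p->S1 S0-q->S0 S1-p->S2 S1-q->S0 S2-p->S2 S2-q->S2

Track partial matches of the forbidden pattern `pp`. State S2 is a dead state reached once `pp` has occurred; every other state accepts. S0 means no part of `pp` is currently matched.
A 3-state machine:
        p   q  
>* S0   S1  S0 
 * S1   S2  S0 
   S2   S2  S2 
(> = start, * = accepting)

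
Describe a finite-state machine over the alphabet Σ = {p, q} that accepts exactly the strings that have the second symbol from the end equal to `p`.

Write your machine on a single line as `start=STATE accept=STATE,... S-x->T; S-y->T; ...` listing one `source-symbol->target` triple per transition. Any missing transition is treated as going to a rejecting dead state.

start=A; accept=D,E; A-p->B; A-q->C; B-p->D; B-q->E; C-p->F; C-q->G; D-p->D; D-q->E; E-p->F; E-q->G; F-p->D; F-q->E; G-p->F; G-q->G

Because acceptance depends on a position counted from the end, the machine has to buffer the most recent 2 symbols. Make each state the string of the last up-to-2 symbols read; on input `x` shift the window left and append `x`. Accept when the buffered window has length 2 and begins with `p`.
With 7 states:
       p  q 
>  A   B  C 
   B   D  E 
   C   F  G 
 * D   D  E 
 * E   F  G 
   F   D  E 
   G   F  G 
(> = start, * = accepting)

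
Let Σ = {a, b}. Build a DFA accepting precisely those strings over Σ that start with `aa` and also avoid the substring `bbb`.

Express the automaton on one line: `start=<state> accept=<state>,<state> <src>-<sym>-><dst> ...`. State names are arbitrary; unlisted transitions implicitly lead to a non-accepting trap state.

Handle the two conditions separately and then intersect. One (4 states) tracks whether the input so far still matches the prefix `aa`; the other (4 states) tracks partial matches of the forbidden pattern `bbb`. Each combined state is a pair, one component from each; accept when both components accept. Equivalent product states are then merged.
        a   b  
>  S0   S1  S2 
   S1   S3  S2 
   S2   S2  S2 
 * S3   S3  S4 
 * S4   S3  S5 
 * S5   S3  S2 
(> = start, * = accepting)

start=S0 accept=S3,S4,S5 S0-a->S1 S0-b->S2 S1-a->S3 S1-b->S2 S2-a->S2 S2-b->S2 S3-a->S3 S3-b->S4 S4-a->S3 S4-b->S5 S5-a->S3 S5-b->S2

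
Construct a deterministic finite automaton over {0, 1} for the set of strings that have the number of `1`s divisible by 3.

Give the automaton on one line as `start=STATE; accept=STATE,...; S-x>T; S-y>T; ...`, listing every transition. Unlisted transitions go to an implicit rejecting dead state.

start=q0; accept=q0; q0-0>q0; q0-1>q1; q1-0>q1; q1-1>q2; q2-0>q2; q2-1>q0

The only thing that matters is how many `1`s have appeared, reduced mod 3. Use one state per residue: q0 for 0, …, q2 for 2. Reading `1` moves to the next residue; anything else stays put. q0 is accepting.
3 states suffice.
        0   1  
>* q0   q0  q1 
   q1   q1  q2 
   q2   q2  q0 
(> = start, * = accepting)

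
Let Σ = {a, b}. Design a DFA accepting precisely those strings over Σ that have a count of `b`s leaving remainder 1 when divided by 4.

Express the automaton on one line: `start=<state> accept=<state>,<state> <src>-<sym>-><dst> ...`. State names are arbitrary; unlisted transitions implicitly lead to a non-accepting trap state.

The only thing that matters is how many `b`s have appeared, reduced mod 4. Use one state per residue: q0 for 0, …, q3 for 3. Reading `b` moves to the next residue; anything else stays put. q1 is accepting.
        a   b  
>  q0   q0  q1 
 * q1   q1  q2 
   q2   q2  q3 
   q3   q3  q0 
(> = start, * = accepting)

start=q0 accept=q1 q0-a->q0 q0-b->q1 q1-a->q1 q1-b->q2 q2-a->q2 q2-b->q3 q3-a->q3 q3-b->q0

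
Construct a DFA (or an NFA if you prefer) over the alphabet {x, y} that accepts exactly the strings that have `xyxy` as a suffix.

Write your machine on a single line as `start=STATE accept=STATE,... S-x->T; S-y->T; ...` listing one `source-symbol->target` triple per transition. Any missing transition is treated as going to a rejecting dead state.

start=q0; accept=q4; q0-x->q1; q0-y->q0; q1-x->q1; q1-y->q2; q2-x->q3; q2-y->q0; q3-x->q1; q3-y->q4; q4-x->q3; q4-y->q0

Let each state record the length of the longest suffix of the input read so far that is also a prefix of `xyxy`. q1 means the last symbol is `x`; q2 means the last 2 symbols are `xy`; q3 means the last 3 symbols are `xyx`; q4 means the last 4 symbols are `xyxy`. Accept only at q4, where the string currently ends in `xyxy`.
5 states suffice.
        x   y  
>  q0   q1  q0 
   q1   q1  q2 
   q2   q3  q0 
   q3   q1  q4 
 * q4   q3  q0 
(> = start, * = accepting)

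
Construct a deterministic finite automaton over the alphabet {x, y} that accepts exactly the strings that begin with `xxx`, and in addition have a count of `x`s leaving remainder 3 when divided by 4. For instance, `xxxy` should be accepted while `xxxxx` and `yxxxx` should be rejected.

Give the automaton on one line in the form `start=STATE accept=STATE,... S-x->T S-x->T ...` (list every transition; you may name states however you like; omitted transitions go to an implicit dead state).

Build one automaton per condition and run them in lockstep. One (5 states) tracks whether the input so far still matches the prefix `xxx`; the other (4 states) tracks the count of `x`s modulo 4. Each combined state is a pair, one component from each; accept when both components accept.
11 states suffice.
          x    y  
>  q0     q1   q2 
   q1     q3   q4 
   q2     q4   q2 
   q3     q5   q6 
   q4     q6   q4 
 * q5     q7   q5 
   q6     q8   q6 
   q7     q9   q7 
   q8     q2   q8 
   q9    q10   q9 
   q10    q5  q10 
(> = start, * = accepting)

start=q0 accept=q5 q0-x->q1 q0-y->q2 q1-x->q3 q1-y->q4 q2-x->q4 q2-y->q2 q3-x->q5 q3-y->q6 q4-x->q6 q4-y->q4 q5-x->q7 q5-y->q5 q6-x->q8 q6-y->q6 q7-x->q9 q7-y->q7 q8-x->q2 q8-y->q8 q9-x->q10 q9-y->q9 q10-x->q5 q10-y->q10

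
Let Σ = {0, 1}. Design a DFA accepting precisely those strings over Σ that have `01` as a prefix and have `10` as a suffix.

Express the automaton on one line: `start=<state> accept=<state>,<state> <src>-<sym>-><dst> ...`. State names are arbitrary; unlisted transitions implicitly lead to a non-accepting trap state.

Handle the two conditions separately and then intersect. One (4 states) tracks whether the input so far still matches the prefix `01`; the other (3 states) tracks how much of the suffix `10` has currently been matched. Each combined state is a pair, one component from each; accept when both components accept.
       0  1 
>  A   B  C 
   B   D  E 
   C   F  C 
   D   D  C 
   E   G  E 
   F   D  C 
 * G   H  E 
   H   H  E 
(> = start, * = accepting)

start=A accept=G A-0->B A-1->C B-0->D B-1->E C-0->F C-1->C D-0->D D-1->C E-0->G E-1->E F-0->D F-1->C G-0->H G-1->E H-0->H H-1->E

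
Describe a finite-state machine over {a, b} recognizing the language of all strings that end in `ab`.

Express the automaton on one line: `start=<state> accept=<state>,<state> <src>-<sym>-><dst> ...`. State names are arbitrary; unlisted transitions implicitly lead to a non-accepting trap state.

Let each state record the length of the longest suffix of the input read so far that is also a prefix of `ab`. q1 means the last symbol is `a`; q2 means the last 2 symbols are `ab`. Accept only at q2, where the string currently ends in `ab`.
3 states suffice.
        a   b  
>  q0   q1  q0 
   q1   q1  q2 
 * q2   q1  q0 
(> = start, * = accepting)

start=q0 accept=q2 q0-a->q1 q0-b->q0 q1-a->q1 q1-b->q2 q2-a->q1 q2-b->q0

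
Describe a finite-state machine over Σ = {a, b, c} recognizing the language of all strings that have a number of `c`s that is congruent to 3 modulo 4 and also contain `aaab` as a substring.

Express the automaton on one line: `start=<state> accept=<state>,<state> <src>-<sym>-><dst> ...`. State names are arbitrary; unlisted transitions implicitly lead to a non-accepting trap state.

Build one automaton per condition and run them in lockstep. The first has 4 states tracking the count of `c`s modulo 4; the second has 5 states tracking whether and how much of `aaab` has been seen. A product state is a pair (one from each), accepting exactly when both do.
A 20-state machine:
          a    b    c  
>  q0     q1   q0   q2 
   q1     q3   q0   q2 
   q2     q4   q2   q5 
   q3     q6   q0   q2 
   q4     q7   q2   q5 
   q5     q8   q5   q9 
   q6     q6  q10   q2 
   q7    q11   q2   q5 
   q8    q12   q5   q9 
   q9    q13   q9   q0 
   q10   q10  q10  q14 
   q11   q11  q14   q5 
   q12   q15   q5   q9 
   q13   q16   q9   q0 
   q14   q14  q14  q17 
   q15   q15  q17   q9 
   q16   q18   q9   q0 
   q17   q17  q17  q19 
   q18   q18  q19   q0 
 * q19   q19  q19  q10 
(> = start, * = accepting)

start=q0 accept=q19 q0-a->q1 q0-b->q0 q0-c->q2 q1-a->q3 q1-b->q0 q1-c->q2 q2-a->q4 q2-b->q2 q2-c->q5 q3-a->q6 q3-b->q0 q3-c->q2 q4-a->q7 q4-b->q2 q4-c->q5 q5-a->q8 q5-b->q5 q5-c->q9 q6-a->q6 q6-b->q10 q6-c->q2 q7-a->q11 q7-b->q2 q7-c->q5 q8-a->q12 q8-b->q5 q8-c->q9 q9-a->q13 q9-b->q9 q9-c->q0 q10-a->q10 q10-b->q10 q10-c->q14 q11-a->q11 q11-b->q14 q11-c->q5 q12-a->q15 q12-b->q5 q12-c->q9 q13-a->q16 q13-b->q9 q13-c->q0 q14-a->q14 q14-b->q14 q14-c->q17 q15-a->q15 q15-b->q17 q15-c->q9 q16-a->q18 q16-b->q9 q16-c->q0 q17-a->q17 q17-b->q17 q17-c->q19 q18-a->q18 q18-b->q19 q18-c->q0 q19-a->q19 q19-b->q19 q19-c->q10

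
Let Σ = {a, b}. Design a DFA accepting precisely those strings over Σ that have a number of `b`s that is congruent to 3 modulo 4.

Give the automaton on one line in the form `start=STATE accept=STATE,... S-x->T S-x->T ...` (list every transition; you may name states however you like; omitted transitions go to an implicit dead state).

start=q0 accept=q3 q0-a->q0 q0-b->q1 q1-a->q1 q1-b->q2 q2-a->q2 q2-b->q3 q3-a->q3 q3-b->q0

Keep the running count of `b`s modulo 4: each `b` advances along the cycle q0 → q1 → q2 → q3 → q0 while other symbols loop. Accept at q3.
With 4 states:
        a   b  
>  q0   q0  q1 
   q1   q1  q2 
   q2   q2  q3 
 * q3   q3  q0 
(> = start, * = accepting)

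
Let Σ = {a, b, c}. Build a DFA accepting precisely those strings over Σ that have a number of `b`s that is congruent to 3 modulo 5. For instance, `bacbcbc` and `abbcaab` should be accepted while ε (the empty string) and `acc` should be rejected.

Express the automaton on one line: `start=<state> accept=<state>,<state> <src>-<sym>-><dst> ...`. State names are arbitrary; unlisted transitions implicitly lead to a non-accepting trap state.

start=q0 accept=q3 q0-a->q0 q0-b->q1 q0-c->q0 q1-a->q1 q1-b->q2 q1-c->q1 q2-a->q2 q2-b->q3 q2-c->q2 q3-a->q3 q3-b->q4 q3-c->q3 q4-a->q4 q4-b->q0 q4-c->q4

Keep the running count of `b`s modulo 5: each `b` advances along the cycle q0 → q1 → q2 → q3 → q4 → q0 while other symbols loop. Accept at q3.
        a   b   c  
>  q0   q0  q1  q0 
   q1   q1  q2  q1 
   q2   q2  q3  q2 
 * q3   q3  q4  q3 
   q4   q4  q0  q4 
(> = start, * = accepting)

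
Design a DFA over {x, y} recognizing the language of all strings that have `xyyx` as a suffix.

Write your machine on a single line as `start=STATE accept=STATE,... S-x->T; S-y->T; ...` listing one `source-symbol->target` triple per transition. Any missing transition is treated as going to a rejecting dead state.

start=S0; accept=S4; S0-x->S1; S0-y->S0; S1-x->S1; S1-y->S2; S2-x->S1; S2-y->S3; S3-x->S4; S3-y->S0; S4-x->S1; S4-y->S2

Let each state record the length of the longest suffix of the input read so far that is also a prefix of `xyyx`. S1 means the last symbol is `x`; S2 means the last 2 symbols are `xy`; S3 means the last 3 symbols are `xyy`; S4 means the last 4 symbols are `xyyx`. Accept only at S4, where the string currently ends in `xyyx`.
        x   y  
>  S0   S1  S0 
   S1   S1  S2 
   S2   S1  S3 
   S3   S4  S0 
 * S4   S1  S2 
(> = start, * = accepting)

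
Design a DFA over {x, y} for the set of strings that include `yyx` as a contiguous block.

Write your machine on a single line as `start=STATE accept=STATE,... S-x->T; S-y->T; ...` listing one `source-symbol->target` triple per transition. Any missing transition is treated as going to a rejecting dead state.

start=S0; accept=S3; S0-x->S0; S0-y->S1; S1-x->S0; S1-y->S2; S2-x->S3; S2-y->S2; S3-x->S3; S3-y->S3

States S0..S2 record the length of the longest prefix of `yyx` that matches the current input suffix. Reaching S3 means `yyx` has been seen, and we stay there forever. Accept from S3.
With 4 states:
        x   y  
>  S0   S0  S1 
   S1   S0  S2 
   S2   S3  S2 
 * S3   S3  S3 
(> = start, * = accepting)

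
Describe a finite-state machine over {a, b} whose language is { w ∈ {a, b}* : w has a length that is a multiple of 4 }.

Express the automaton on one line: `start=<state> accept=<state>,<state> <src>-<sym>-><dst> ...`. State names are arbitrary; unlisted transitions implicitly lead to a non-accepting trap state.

Count input length modulo 4: every symbol advances one step around the cycle S0 → S1 → S2 → S3 → S0. Accept at S0.
        a   b  
>* S0   S1  S1 
   S1   S2  S2 
   S2   S3  S3 
   S3   S0  S0 
(> = start, * = accepting)

start=S0 accept=S0 S0-a->S1 S0-b->S1 S1-a->S2 S1-b->S2 S2-a->S3 S2-b->S3 S3-a->S0 S3-b->S0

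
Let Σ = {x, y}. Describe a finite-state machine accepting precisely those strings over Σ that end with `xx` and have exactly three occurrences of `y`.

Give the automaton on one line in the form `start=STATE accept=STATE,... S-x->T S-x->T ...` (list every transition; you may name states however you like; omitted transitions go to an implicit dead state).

Handle the two conditions separately and then intersect. The first has 3 states tracking how much of the suffix `xx` has currently been matched; the second has 5 states tracking the count of `y`s, saturating at 4. A product state is a pair (one from each), accepting exactly when both do. Minimizing collapses redundant product states.
       x  y 
>  A   A  B 
   B   B  C 
   C   C  D 
   D   E  F 
   E   G  F 
   F   F  F 
 * G   G  F 
(> = start, * = accepting)

start=A accept=G A-x->A A-y->B B-x->B B-y->C C-x->C C-y->D D-x->E D-y->F E-x->G E-y->F F-x->F F-y->F G-x->G G-y->F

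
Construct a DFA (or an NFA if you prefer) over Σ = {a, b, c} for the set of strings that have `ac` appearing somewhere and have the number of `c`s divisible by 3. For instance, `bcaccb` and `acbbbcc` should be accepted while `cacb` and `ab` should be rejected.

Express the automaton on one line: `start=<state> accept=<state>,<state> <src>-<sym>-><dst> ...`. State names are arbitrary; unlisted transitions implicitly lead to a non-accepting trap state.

start=q0 accept=q8 q0-a->q1 q0-b->q0 q0-c->q2 q1-a->q1 q1-b->q0 q1-c->q3 q2-a->q4 q2-b->q2 q2-c->q5 q3-a->q3 q3-b->q3 q3-c->q6 q4-a->q4 q4-b->q2 q4-c->q6 q5-a->q7 q5-b->q5 q5-c->q0 q6-a->q6 q6-b->q6 q6-c->q8 q7-a->q7 q7-b->q5 q7-c->q8 q8-a->q8 q8-b->q8 q8-c->q3

Handle the two conditions separately and then intersect. The first has 3 states tracking whether and how much of `ac` has been seen; the second has 3 states tracking the count of `c`s modulo 3. A product state is a pair (one from each), accepting exactly when both do.
9 states suffice.
        a   b   c  
>  q0   q1  q0  q2 
   q1   q1  q0  q3 
   q2   q4  q2  q5 
   q3   q3  q3  q6 
   q4   q4  q2  q6 
   q5   q7  q5  q0 
   q6   q6  q6  q8 
   q7   q7  q5  q8 
 * q8   q8  q8  q3 
(> = start, * = accepting)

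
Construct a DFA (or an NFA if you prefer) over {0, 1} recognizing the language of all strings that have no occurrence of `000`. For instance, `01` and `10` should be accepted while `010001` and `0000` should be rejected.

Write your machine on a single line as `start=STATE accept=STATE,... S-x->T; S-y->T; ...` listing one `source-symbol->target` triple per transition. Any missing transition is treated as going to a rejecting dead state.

This is the complement of 'contains `000`'. Use the same substring-matching states — q0 through q3 holding how much of `000` has just been matched — but flip the accepting set: everything except the trap q3 accepts.
A 4-state machine:
        0   1  
>* q0   q1  q0 
 * q1   q2  q0 
 * q2   q3  q0 
   q3   q3  q3 
(> = start, * = accepting)

start=q0; accept=q0,q1,q2; q0-0->q1; q0-1->q0; q1-0->q2; q1-1->q0; q2-0->q3; q2-1->q0; q3-0->q3; q3-1->q3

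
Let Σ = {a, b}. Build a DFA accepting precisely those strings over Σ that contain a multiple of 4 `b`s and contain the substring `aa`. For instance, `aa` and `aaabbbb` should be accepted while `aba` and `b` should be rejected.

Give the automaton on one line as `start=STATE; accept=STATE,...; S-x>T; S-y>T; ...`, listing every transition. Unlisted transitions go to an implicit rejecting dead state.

Handle the two conditions separately and then intersect. The first has 4 states tracking the count of `b`s modulo 4; the second has 3 states tracking whether and how much of `aa` has been seen. A product state is a pair (one from each), accepting exactly when both do.
With 12 states:
          a    b  
>  S0     S1   S2 
   S1     S3   S2 
   S2     S4   S5 
 * S3     S3   S6 
   S4     S6   S5 
   S5     S7   S8 
   S6     S6   S9 
   S7     S9   S8 
   S8    S10   S0 
   S9     S9  S11 
   S10   S11   S0 
   S11   S11   S3 
(> = start, * = accepting)

start=S0; accept=S3; S0-a>S1; S0-b>S2; S1-a>S3; S1-b>S2; S2-a>S4; S2-b>S5; S3-a>S3; S3-b>S6; S4-a>S6; S4-b>S5; S5-a>S7; S5-b>S8; S6-a>S6; S6-b>S9; S7-a>S9; S7-b>S8; S8-a>S10; S8-b>S0; S9-a>S9; S9-b>S11; S10-a>S11; S10-b>S0; S11-a>S11; S11-b>S3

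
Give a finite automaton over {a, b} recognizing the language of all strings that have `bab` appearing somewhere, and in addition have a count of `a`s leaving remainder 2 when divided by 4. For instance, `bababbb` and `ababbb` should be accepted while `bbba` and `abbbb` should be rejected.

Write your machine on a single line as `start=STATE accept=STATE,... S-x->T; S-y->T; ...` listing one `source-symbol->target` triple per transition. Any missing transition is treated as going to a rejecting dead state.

Handle the two conditions separately and then intersect. The first has 4 states tracking whether and how much of `bab` has been seen; the second has 4 states tracking the count of `a`s modulo 4. A product state is a pair (one from each), accepting exactly when both do.
16 states suffice.
          a    b  
>  s0     s1   s2 
   s1     s3   s4 
   s2     s5   s2 
   s3     s6   s7 
   s4     s8   s4 
   s5     s3   s9 
   s6     s0  s10 
   s7    s11   s7 
   s8     s6  s12 
   s9    s12   s9 
   s10   s13  s10 
   s11    s0  s14 
 * s12   s14  s12 
   s13    s1  s15 
   s14   s15  s14 
   s15    s9  s15 
(> = start, * = accepting)

start=s0; accept=s12; s0-a->s1; s0-b->s2; s1-a->s3; s1-b->s4; s2-a->s5; s2-b->s2; s3-a->s6; s3-b->s7; s4-a->s8; s4-b->s4; s5-a->s3; s5-b->s9; s6-a->s0; s6-b->s10; s7-a->s11; s7-b->s7; s8-a->s6; s8-b->s12; s9-a->s12; s9-b->s9; s10-a->s13; s10-b->s10; s11-a->s0; s11-b->s14; s12-a->s14; s12-b->s12; s13-a->s1; s13-b->s15; s14-a->s15; s14-b->s14; s15-a->s9; s15-b->s15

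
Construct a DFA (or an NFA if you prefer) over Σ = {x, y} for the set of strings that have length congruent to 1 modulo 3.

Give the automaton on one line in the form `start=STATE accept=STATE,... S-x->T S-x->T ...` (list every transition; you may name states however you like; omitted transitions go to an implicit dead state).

start=S0 accept=S1 S0-x->S1 S0-y->S1 S1-x->S2 S1-y->S2 S2-x->S0 S2-y->S0

Only the length mod 3 matters, so use a 3-cycle: from any state, every input symbol moves to the next state, wrapping S2 back to S0. Mark S1 accepting.
        x   y  
>  S0   S1  S1 
 * S1   S2  S2 
   S2   S0  S0 
(> = start, * = accepting)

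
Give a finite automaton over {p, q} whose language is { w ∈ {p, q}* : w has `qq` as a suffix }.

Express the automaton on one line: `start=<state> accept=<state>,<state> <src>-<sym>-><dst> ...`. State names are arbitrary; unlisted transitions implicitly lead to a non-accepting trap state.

start=A accept=C A-p->A A-q->B B-p->A B-q->C C-p->A C-q->C

Let each state record the length of the longest suffix of the input read so far that is also a prefix of `qq`. B means the last symbol is `q`; C means the last 2 symbols are `qq`. Accept only at C, where the string currently ends in `qq`.
       p  q 
>  A   A  B 
   B   A  C 
 * C   A  C 
(> = start, * = accepting)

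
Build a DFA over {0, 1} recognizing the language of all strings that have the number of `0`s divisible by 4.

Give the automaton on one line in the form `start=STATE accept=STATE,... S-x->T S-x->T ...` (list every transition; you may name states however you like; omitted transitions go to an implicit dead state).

Keep the running count of `0`s modulo 4: each `0` advances along the cycle S0 → S1 → S2 → S3 → S0 while other symbols loop. Accept at S0.
A 4-state machine:
        0   1  
>* S0   S1  S0 
   S1   S2  S1 
   S2   S3  S2 
   S3   S0  S3 
(> = start, * = accepting)

start=S0 accept=S0 S0-0->S1 S0-1->S0 S1-0->S2 S1-1->S1 S2-0->S3 S2-1->S2 S3-0->S0 S3-1->S3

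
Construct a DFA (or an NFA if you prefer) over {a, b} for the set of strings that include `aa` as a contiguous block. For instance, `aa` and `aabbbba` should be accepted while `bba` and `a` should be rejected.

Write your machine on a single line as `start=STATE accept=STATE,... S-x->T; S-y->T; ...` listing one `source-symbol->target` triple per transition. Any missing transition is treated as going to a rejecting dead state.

start=q0; accept=q2; q0-a->q1; q0-b->q0; q1-a->q2; q1-b->q0; q2-a->q2; q2-b->q2

States q0..q1 record the length of the longest prefix of `aa` that matches the current input suffix. Reaching q2 means `aa` has been seen, and we stay there forever. Accept from q2.
With 3 states:
        a   b  
>  q0   q1  q0 
   q1   q2  q0 
 * q2   q2  q2 
(> = start, * = accepting)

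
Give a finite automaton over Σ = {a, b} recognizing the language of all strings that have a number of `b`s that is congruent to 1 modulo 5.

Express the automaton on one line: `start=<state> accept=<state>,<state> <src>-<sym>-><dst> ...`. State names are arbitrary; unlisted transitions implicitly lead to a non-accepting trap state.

The only thing that matters is how many `b`s have appeared, reduced mod 5. Use one state per residue: q0 for 0, …, q4 for 4. Reading `b` moves to the next residue; anything else stays put. q1 is accepting.
5 states suffice.
        a   b  
>  q0   q0  q1 
 * q1   q1  q2 
   q2   q2  q3 
   q3   q3  q4 
   q4   q4  q0 
(> = start, * = accepting)

start=q0 accept=q1 q0-a->q0 q0-b->q1 q1-a->q1 q1-b->q2 q2-a->q2 q2-b->q3 q3-a->q3 q3-b->q4 q4-a->q4 q4-b->q0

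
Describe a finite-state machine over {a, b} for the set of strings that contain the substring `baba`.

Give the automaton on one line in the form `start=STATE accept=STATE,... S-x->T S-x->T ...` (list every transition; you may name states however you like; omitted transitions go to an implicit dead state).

start=s0 accept=s4 s0-a->s0 s0-b->s1 s1-a->s2 s1-b->s1 s2-a->s0 s2-b->s3 s3-a->s4 s3-b->s1 s4-a->s4 s4-b->s4

Track how much of `baba` has been matched so far: state s0 is no progress, s4 is the absorbing accept state reached once `baba` has occurred. Intermediate states record partial matches; on a mismatch, fall back to the longest reusable overlap.
        a   b  
>  s0   s0  s1 
   s1   s2  s1 
   s2   s0  s3 
   s3   s4  s1 
 * s4   s4  s4 
(> = start, * = accepting)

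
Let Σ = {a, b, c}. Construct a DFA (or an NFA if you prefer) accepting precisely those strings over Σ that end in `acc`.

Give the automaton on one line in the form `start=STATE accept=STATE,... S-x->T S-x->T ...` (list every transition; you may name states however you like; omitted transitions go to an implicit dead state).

Remember how much of `acc` the current input suffix matches. State S0 means no match yet; S1 means the last symbol is `a`; S2 means the last 2 symbols are `ac`; S3 means the last 3 symbols are `acc`. Only S3 accepts. On a mismatch, fall back to the longest proper suffix that is still a prefix of `acc`.
4 states suffice.
        a   b   c  
>  S0   S1  S0  S0 
   S1   S1  S0  S2 
   S2   S1  S0  S3 
 * S3   S1  S0  S0 
(> = start, * = accepting)

start=S0 accept=S3 S0-a->S1 S0-b->S0 S0-c->S0 S1-a->S1 S1-b->S0 S1-c->S2 S2-a->S1 S2-b->S0 S2-c->S3 S3-a->S1 S3-b->S0 S3-c->S0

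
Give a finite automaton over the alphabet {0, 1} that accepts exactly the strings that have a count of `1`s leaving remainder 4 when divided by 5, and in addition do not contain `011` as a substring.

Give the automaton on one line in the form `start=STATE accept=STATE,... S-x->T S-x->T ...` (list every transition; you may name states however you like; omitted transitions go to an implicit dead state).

start=A accept=M,N,O A-0->B A-1->C B-0->B B-1->D C-0->E C-1->F D-0->E D-1->G E-0->E E-1->H F-0->I F-1->J G-0->G G-1->G H-0->I H-1->G I-0->I I-1->K J-0->L J-1->M K-0->L K-1->G L-0->L L-1->N M-0->O M-1->A N-0->O N-1->G O-0->O O-1->P P-0->B P-1->G

Run two small machines in parallel and take their product. The first has 5 states tracking the count of `1`s modulo 5; the second has 4 states tracking partial matches of the forbidden pattern `011`. A product state is a pair (one from each), accepting exactly when both do. Minimizing collapses redundant product states.
With 16 states:
       0  1 
>  A   B  C 
   B   B  D 
   C   E  F 
   D   E  G 
   E   E  H 
   F   I  J 
   G   G  G 
   H   I  G 
   I   I  K 
   J   L  M 
   K   L  G 
   L   L  N 
 * M   O  A 
 * N   O  G 
 * O   O  P 
   P   B  G 
(> = start, * = accepting)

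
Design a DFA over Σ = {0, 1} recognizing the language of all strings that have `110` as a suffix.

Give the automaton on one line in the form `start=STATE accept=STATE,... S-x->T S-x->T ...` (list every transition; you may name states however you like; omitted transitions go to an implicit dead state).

Let each state record the length of the longest suffix of the input read so far that is also a prefix of `110`. B means the last symbol is `1`; C means the last 2 symbols are `11`; D means the last 3 symbols are `110`. Accept only at D, where the string currently ends in `110`.
A 4-state machine:
       0  1 
>  A   A  B 
   B   A  C 
   C   D  C 
 * D   A  B 
(> = start, * = accepting)

start=A accept=D A-0->A A-1->B B-0->A B-1->C C-0->D C-1->C D-0->A D-1->B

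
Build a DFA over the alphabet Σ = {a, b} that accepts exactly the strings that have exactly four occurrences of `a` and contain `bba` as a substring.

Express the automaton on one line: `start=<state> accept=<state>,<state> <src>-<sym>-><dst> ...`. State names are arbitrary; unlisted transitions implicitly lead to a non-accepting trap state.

Build one automaton per condition and run them in lockstep. One (6 states) tracks the count of `a`s, saturating at 5; the other (4 states) tracks whether and how much of `bba` has been seen. Each combined state is a pair, one component from each; accept when both components accept.
23 states suffice.
          a    b  
>  q0     q1   q2 
   q1     q3   q4 
   q2     q1   q5 
   q3     q6   q7 
   q4     q3   q8 
   q5     q9   q5 
   q6    q10  q11 
   q7     q6  q12 
   q8    q13   q8 
   q9    q13   q9 
   q10   q14  q15 
   q11   q10  q16 
   q12   q17  q12 
   q13   q17  q13 
   q14   q14  q18 
   q15   q14  q19 
   q16   q20  q16 
   q17   q20  q17 
   q18   q14  q21 
   q19   q22  q19 
 * q20   q22  q20 
   q21   q22  q21 
   q22   q22  q22 
(> = start, * = accepting)

start=q0 accept=q20 q0-a->q1 q0-b->q2 q1-a->q3 q1-b->q4 q2-a->q1 q2-b->q5 q3-a->q6 q3-b->q7 q4-a->q3 q4-b->q8 q5-a->q9 q5-b->q5 q6-a->q10 q6-b->q11 q7-a->q6 q7-b->q12 q8-a->q13 q8-b->q8 q9-a->q13 q9-b->q9 q10-a->q14 q10-b->q15 q11-a->q10 q11-b->q16 q12-a->q17 q12-b->q12 q13-a->q17 q13-b->q13 q14-a->q14 q14-b->q18 q15-a->q14 q15-b->q19 q16-a->q20 q16-b->q16 q17-a->q20 q17-b->q17 q18-a->q14 q18-b->q21 q19-a->q22 q19-b->q19 q20-a->q22 q20-b->q20 q21-a->q22 q21-b->q21 q22-a->q22 q22-b->q22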